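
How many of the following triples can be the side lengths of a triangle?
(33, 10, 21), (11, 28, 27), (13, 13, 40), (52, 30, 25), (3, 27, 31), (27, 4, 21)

(10,21,33): 10+21 ≤ 33 → not valid
(11,27,28): 11+27 > 28 → valid
(13,13,40): 13+13 ≤ 40 → not valid
(25,30,52): 25+30 > 52 → valid
(3,27,31): 3+27 ≤ 31 → not valid
(4,21,27): 4+21 ≤ 27 → not valid
2 of the 6 triples form a triangle.

2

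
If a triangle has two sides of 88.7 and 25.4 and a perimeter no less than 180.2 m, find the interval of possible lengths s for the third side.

Triangle inequality alone gives 63.3 < s < 114.1.
The perimeter condition gives s ≥ 180.2 − 88.7 − 25.4 = 66.1.
Intersecting the two: 66.1 ≤ s < 114.1.

66.1 ≤ s < 114.1 m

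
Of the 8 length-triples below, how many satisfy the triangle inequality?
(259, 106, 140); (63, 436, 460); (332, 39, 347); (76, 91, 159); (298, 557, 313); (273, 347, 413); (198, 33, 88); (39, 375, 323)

5

(106,140,259): 106+140 ≤ 259 → not valid
(63,436,460): 63+436 > 460 → valid
(39,332,347): 39+332 > 347 → valid
(76,91,159): 76+91 > 159 → valid
(298,313,557): 298+313 > 557 → valid
(273,347,413): 273+347 > 413 → valid
(33,88,198): 33+88 ≤ 198 → not valid
(39,323,375): 39+323 ≤ 375 → not valid
5 of the 8 triples form a triangle.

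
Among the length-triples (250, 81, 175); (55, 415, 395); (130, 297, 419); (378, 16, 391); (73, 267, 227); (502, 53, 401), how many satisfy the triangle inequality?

(81,175,250): 81+175 > 250 → valid
(55,395,415): 55+395 > 415 → valid
(130,297,419): 130+297 > 419 → valid
(16,378,391): 16+378 > 391 → valid
(73,227,267): 73+227 > 267 → valid
(53,401,502): 53+401 ≤ 502 → not valid
5 of the 6 triples form a triangle.

5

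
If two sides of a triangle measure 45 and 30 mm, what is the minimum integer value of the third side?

The third side must be strictly greater than |45 − 30| = 15.
The smallest integer above 15 is 16.

16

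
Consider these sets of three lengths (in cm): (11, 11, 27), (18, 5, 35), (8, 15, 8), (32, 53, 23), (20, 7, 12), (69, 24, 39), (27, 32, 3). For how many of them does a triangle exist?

(11,11,27): 11+11 ≤ 27 → not valid
(5,18,35): 5+18 ≤ 35 → not valid
(8,8,15): 8+8 > 15 → valid
(23,32,53): 23+32 > 53 → valid
(7,12,20): 7+12 ≤ 20 → not valid
(24,39,69): 24+39 ≤ 69 → not valid
(3,27,32): 3+27 ≤ 32 → not valid
2 of the 7 triples form a triangle.

2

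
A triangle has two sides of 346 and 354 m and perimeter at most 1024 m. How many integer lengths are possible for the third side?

Triangle inequality: 8 < x < 700. Perimeter ≤ 1024 gives x ≤ 1024 − 346 − 354 = 324.
So 8 < x ≤ 324; integers 9 through 324: 316 values.

316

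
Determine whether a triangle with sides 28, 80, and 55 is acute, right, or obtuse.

obtuse

Compare the square of the longest side to the sum of squares of the other two: 28² + 55² = 3809 < 6400 = 80².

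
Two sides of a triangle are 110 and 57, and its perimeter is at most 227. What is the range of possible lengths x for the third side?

53 < x ≤ 60

Triangle inequality alone gives 53 < x < 167.
The perimeter condition gives x ≤ 227 − 110 − 57 = 60.
Intersecting the two: 53 < x ≤ 60.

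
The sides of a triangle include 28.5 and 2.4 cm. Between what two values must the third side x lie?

26.1 < x < 30.9

By the triangle inequality, x must be less than 28.5 + 2.4 = 30.9 and greater than |28.5 − 2.4| = 26.1.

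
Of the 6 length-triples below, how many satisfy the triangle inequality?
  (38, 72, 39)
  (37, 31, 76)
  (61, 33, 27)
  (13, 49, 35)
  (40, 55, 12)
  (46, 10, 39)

2

(38,39,72): 38+39 > 72 → valid
(31,37,76): 31+37 ≤ 76 → not valid
(27,33,61): 27+33 ≤ 61 → not valid
(13,35,49): 13+35 ≤ 49 → not valid
(12,40,55): 12+40 ≤ 55 → not valid
(10,39,46): 10+39 > 46 → valid
2 of the 6 triples form a triangle.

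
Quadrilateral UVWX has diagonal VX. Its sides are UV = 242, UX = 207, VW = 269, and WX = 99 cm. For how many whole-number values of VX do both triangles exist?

From triangle UVX: 35 < VX < 449.
From triangle WVX: 170 < VX < 368.
Intersection: 170 < VX < 368, so integers 171 through 367: 197 values.

197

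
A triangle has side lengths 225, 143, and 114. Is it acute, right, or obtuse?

obtuse

Compare the square of the longest side to the sum of squares of the other two: 114² + 143² = 33445 < 50625 = 225².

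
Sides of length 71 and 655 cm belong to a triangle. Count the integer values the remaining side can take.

141

The third side lies in the open interval (584, 726).
Integers from 585 to 725 inclusive: 725 − 585 + 1 = 141.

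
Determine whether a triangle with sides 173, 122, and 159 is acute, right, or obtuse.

Compare the square of the longest side to the sum of squares of the other two: 122² + 159² = 40165 > 29929 = 173².

acute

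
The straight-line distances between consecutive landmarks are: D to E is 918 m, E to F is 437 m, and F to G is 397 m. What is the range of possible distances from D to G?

84 ≤ DG ≤ 1752 m

The maximum is all hops collinear in one direction: 918 + 437 + 397 = 1752.
The longest hop is 918; the others sum to 834. Folding the others back against it leaves at least 918 − 834 = 84.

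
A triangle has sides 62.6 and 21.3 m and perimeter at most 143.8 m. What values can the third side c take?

41.3 < c ≤ 59.9

Triangle inequality alone gives 41.3 < c < 83.9.
The perimeter condition gives c ≤ 143.8 − 62.6 − 21.3 = 59.9.
Intersecting the two: 41.3 < c ≤ 59.9.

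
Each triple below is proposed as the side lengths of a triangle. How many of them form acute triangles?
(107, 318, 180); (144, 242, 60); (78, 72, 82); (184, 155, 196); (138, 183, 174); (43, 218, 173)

3

(107,318,180): 107+180 ≤ 318, not a triangle
(144,242,60): 60+144 ≤ 242, not a triangle
(78,72,82): 72²+78² = 11268 > 6724 = 82² → acute
(184,155,196): 155²+184² = 57881 > 38416 = 196² → acute
(138,183,174): 138²+174² = 49320 > 33489 = 183² → acute
(43,218,173): 43+173 ≤ 218, not a triangle
3 of the 6 are acute.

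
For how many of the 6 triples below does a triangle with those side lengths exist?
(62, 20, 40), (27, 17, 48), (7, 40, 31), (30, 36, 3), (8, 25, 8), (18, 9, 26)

1

(20,40,62): 20+40 ≤ 62 → not valid
(17,27,48): 17+27 ≤ 48 → not valid
(7,31,40): 7+31 ≤ 40 → not valid
(3,30,36): 3+30 ≤ 36 → not valid
(8,8,25): 8+8 ≤ 25 → not valid
(9,18,26): 9+18 > 26 → valid
1 of the 6 triples forms a triangle.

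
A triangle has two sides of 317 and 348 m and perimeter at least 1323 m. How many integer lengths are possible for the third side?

7

Triangle inequality: 31 < x < 665. Perimeter ≥ 1323 gives x ≥ 1323 − 317 − 348 = 658.
So 658 ≤ x < 665; integers 658 through 664: 7 values.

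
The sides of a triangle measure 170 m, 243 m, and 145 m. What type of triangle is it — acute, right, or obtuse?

Compare the square of the longest side to the sum of squares of the other two: 145² + 170² = 49925 < 59049 = 243².

obtuse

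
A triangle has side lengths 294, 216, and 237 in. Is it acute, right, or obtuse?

Compare the square of the longest side to the sum of squares of the other two: 216² + 237² = 102825 > 86436 = 294².

acute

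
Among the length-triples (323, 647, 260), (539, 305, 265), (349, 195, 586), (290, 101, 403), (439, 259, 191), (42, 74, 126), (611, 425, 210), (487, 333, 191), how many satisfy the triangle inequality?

(260,323,647): 260+323 ≤ 647 → not valid
(265,305,539): 265+305 > 539 → valid
(195,349,586): 195+349 ≤ 586 → not valid
(101,290,403): 101+290 ≤ 403 → not valid
(191,259,439): 191+259 > 439 → valid
(42,74,126): 42+74 ≤ 126 → not valid
(210,425,611): 210+425 > 611 → valid
(191,333,487): 191+333 > 487 → valid
4 of the 8 triples form a triangle.

4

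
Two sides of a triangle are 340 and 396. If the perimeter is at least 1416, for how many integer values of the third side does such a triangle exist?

Triangle inequality: 56 < x < 736. Perimeter ≥ 1416 gives x ≥ 1416 − 340 − 396 = 680.
So 680 ≤ x < 736; integers 680 through 735: 56 values.

56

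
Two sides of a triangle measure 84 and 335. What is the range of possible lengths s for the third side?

By the triangle inequality, s must be less than 84 + 335 = 419 and greater than |84 − 335| = 251.

251 < s < 419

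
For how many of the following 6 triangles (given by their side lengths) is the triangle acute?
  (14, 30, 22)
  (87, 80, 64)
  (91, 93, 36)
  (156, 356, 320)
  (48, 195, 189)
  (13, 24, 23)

3

(14,30,22): 14²+22² = 680 < 900 = 30² → obtuse
(87,80,64): 64²+80² = 10496 > 7569 = 87² → acute
(91,93,36): 36²+91² = 9577 > 8649 = 93² → acute
(156,356,320): 156²+320² = 126736 = 356² → right
(48,195,189): 48²+189² = 38025 = 195² → right
(13,24,23): 13²+23² = 698 > 576 = 24² → acute
3 of the 6 are acute.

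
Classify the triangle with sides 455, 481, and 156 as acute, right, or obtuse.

Compare the square of the longest side to the sum of squares of the other two: 156² + 455² = 231361 = 481².

right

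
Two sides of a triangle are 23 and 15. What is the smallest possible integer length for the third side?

9

The third side must be strictly greater than |23 − 15| = 8.
The smallest integer above 8 is 9.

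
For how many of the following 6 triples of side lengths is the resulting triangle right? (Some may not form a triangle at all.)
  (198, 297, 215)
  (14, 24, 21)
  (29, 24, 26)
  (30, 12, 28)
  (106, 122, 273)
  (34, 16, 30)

1

(198,297,215): 198²+215² = 85429 < 88209 = 297² → obtuse
(14,24,21): 14²+21² = 637 > 576 = 24² → acute
(29,24,26): 24²+26² = 1252 > 841 = 29² → acute
(30,12,28): 12²+28² = 928 > 900 = 30² → acute
(106,122,273): 106+122 ≤ 273, not a triangle
(34,16,30): 16²+30² = 1156 = 34² → right
1 of the 6 is right.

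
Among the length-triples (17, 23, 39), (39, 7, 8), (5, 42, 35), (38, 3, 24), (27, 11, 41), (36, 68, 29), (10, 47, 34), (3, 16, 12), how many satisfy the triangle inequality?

(17,23,39): 17+23 > 39 → valid
(7,8,39): 7+8 ≤ 39 → not valid
(5,35,42): 5+35 ≤ 42 → not valid
(3,24,38): 3+24 ≤ 38 → not valid
(11,27,41): 11+27 ≤ 41 → not valid
(29,36,68): 29+36 ≤ 68 → not valid
(10,34,47): 10+34 ≤ 47 → not valid
(3,12,16): 3+12 ≤ 16 → not valid
1 of the 8 triples forms a triangle.

1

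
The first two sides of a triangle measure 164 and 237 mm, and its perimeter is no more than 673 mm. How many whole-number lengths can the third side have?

199

Triangle inequality: 73 < x < 401. Perimeter ≤ 673 gives x ≤ 673 − 164 − 237 = 272.
So 73 < x ≤ 272; integers 74 through 272: 199 values.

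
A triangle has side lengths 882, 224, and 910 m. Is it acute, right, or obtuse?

Compare the square of the longest side to the sum of squares of the other two: 224² + 882² = 828100 = 910².

right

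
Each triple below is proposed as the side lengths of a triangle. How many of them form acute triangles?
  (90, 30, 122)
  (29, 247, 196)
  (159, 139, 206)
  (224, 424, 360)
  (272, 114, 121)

(90,30,122): 30+90 ≤ 122, not a triangle
(29,247,196): 29+196 ≤ 247, not a triangle
(159,139,206): 139²+159² = 44602 > 42436 = 206² → acute
(224,424,360): 224²+360² = 179776 = 424² → right
(272,114,121): 114+121 ≤ 272, not a triangle
1 of the 5 is acute.

1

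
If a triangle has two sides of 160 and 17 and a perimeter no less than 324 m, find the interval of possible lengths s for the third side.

147 ≤ s < 177

Triangle inequality alone gives 143 < s < 177.
The perimeter condition gives s ≥ 324 − 160 − 17 = 147.
Intersecting the two: 147 ≤ s < 177.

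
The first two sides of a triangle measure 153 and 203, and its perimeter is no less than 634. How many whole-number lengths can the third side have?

Triangle inequality: 50 < x < 356. Perimeter ≥ 634 gives x ≥ 634 − 153 − 203 = 278.
So 278 ≤ x < 356; integers 278 through 355: 78 values.

78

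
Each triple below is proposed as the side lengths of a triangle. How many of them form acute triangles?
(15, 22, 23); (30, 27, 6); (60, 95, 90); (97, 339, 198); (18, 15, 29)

2

(15,22,23): 15²+22² = 709 > 529 = 23² → acute
(30,27,6): 6²+27² = 765 < 900 = 30² → obtuse
(60,95,90): 60²+90² = 11700 > 9025 = 95² → acute
(97,339,198): 97+198 ≤ 339, not a triangle
(18,15,29): 15²+18² = 549 < 841 = 29² → obtuse
2 of the 5 are acute.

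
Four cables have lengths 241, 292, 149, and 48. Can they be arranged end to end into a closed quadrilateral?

A quadrilateral exists iff every side is shorter than the sum of the others — equivalently, the longest side is less than the sum of the rest.
Longest side 292 < 438 (sum of the remaining 3), so yes.

Yes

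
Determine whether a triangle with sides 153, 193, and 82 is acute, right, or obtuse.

Compare the square of the longest side to the sum of squares of the other two: 82² + 153² = 30133 < 37249 = 193².

obtuse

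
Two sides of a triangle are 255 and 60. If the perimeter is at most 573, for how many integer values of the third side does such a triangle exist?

63

Triangle inequality: 195 < x < 315. Perimeter ≤ 573 gives x ≤ 573 − 255 − 60 = 258.
So 195 < x ≤ 258; integers 196 through 258: 63 values.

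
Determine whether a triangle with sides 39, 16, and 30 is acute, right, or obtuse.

obtuse

Compare the square of the longest side to the sum of squares of the other two: 16² + 30² = 1156 < 1521 = 39².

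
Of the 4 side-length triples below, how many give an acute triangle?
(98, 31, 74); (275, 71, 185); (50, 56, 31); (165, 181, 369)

(98,31,74): 31²+74² = 6437 < 9604 = 98² → obtuse
(275,71,185): 71+185 ≤ 275, not a triangle
(50,56,31): 31²+50² = 3461 > 3136 = 56² → acute
(165,181,369): 165+181 ≤ 369, not a triangle
1 of the 4 is acute.

1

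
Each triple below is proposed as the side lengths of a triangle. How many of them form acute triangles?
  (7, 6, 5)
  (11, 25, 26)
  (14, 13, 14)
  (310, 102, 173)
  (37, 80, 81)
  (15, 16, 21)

5

(7,6,5): 5²+6² = 61 > 49 = 7² → acute
(11,25,26): 11²+25² = 746 > 676 = 26² → acute
(14,13,14): 13²+14² = 365 > 196 = 14² → acute
(310,102,173): 102+173 ≤ 310, not a triangle
(37,80,81): 37²+80² = 7769 > 6561 = 81² → acute
(15,16,21): 15²+16² = 481 > 441 = 21² → acute
5 of the 6 are acute.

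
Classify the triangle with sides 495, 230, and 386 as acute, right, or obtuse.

Compare the square of the longest side to the sum of squares of the other two: 230² + 386² = 201896 < 245025 = 495².

obtuse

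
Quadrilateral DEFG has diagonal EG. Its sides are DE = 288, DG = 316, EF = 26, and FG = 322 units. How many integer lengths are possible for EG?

From triangle DEG: 28 < EG < 604.
From triangle FEG: 296 < EG < 348.
Intersection: 296 < EG < 348, so integers 297 through 347: 51 values.

51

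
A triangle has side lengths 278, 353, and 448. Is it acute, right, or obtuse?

acute

Compare the square of the longest side to the sum of squares of the other two: 278² + 353² = 201893 > 200704 = 448².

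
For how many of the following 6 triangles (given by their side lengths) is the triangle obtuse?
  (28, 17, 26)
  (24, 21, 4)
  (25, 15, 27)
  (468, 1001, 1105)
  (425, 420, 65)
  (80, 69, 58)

(28,17,26): 17²+26² = 965 > 784 = 28² → acute
(24,21,4): 4²+21² = 457 < 576 = 24² → obtuse
(25,15,27): 15²+25² = 850 > 729 = 27² → acute
(468,1001,1105): 468²+1001² = 1221025 = 1105² → right
(425,420,65): 65²+420² = 180625 = 425² → right
(80,69,58): 58²+69² = 8125 > 6400 = 80² → acute
1 of the 6 is obtuse.

1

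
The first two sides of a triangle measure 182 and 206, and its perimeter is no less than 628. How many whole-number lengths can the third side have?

Triangle inequality: 24 < x < 388. Perimeter ≥ 628 gives x ≥ 628 − 182 − 206 = 240.
So 240 ≤ x < 388; integers 240 through 387: 148 values.

148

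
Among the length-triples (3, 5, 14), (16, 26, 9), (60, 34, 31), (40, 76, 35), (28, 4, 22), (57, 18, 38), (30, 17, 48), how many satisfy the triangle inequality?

(3,5,14): 3+5 ≤ 14 → not valid
(9,16,26): 9+16 ≤ 26 → not valid
(31,34,60): 31+34 > 60 → valid
(35,40,76): 35+40 ≤ 76 → not valid
(4,22,28): 4+22 ≤ 28 → not valid
(18,38,57): 18+38 ≤ 57 → not valid
(17,30,48): 17+30 ≤ 48 → not valid
1 of the 7 triples forms a triangle.

1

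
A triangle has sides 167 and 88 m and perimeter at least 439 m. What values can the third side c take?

Triangle inequality alone gives 79 < c < 255.
The perimeter condition gives c ≥ 439 − 167 − 88 = 184.
Intersecting the two: 184 ≤ c < 255.

184 ≤ c < 255 m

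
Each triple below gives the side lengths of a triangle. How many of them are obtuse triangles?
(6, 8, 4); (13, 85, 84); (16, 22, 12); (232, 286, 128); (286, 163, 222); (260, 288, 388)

(6,8,4): 4²+6² = 52 < 64 = 8² → obtuse
(13,85,84): 13²+84² = 7225 = 85² → right
(16,22,12): 12²+16² = 400 < 484 = 22² → obtuse
(232,286,128): 128²+232² = 70208 < 81796 = 286² → obtuse
(286,163,222): 163²+222² = 75853 < 81796 = 286² → obtuse
(260,288,388): 260²+288² = 150544 = 388² → right
4 of the 6 are obtuse.

4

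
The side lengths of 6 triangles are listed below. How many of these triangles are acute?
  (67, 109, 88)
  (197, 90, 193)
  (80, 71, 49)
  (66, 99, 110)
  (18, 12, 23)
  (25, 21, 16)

5

(67,109,88): 67²+88² = 12233 > 11881 = 109² → acute
(197,90,193): 90²+193² = 45349 > 38809 = 197² → acute
(80,71,49): 49²+71² = 7442 > 6400 = 80² → acute
(66,99,110): 66²+99² = 14157 > 12100 = 110² → acute
(18,12,23): 12²+18² = 468 < 529 = 23² → obtuse
(25,21,16): 16²+21² = 697 > 625 = 25² → acute
5 of the 6 are acute.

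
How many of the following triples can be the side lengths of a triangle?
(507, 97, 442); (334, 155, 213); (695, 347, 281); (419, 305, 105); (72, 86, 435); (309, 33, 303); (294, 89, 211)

(97,442,507): 97+442 > 507 → valid
(155,213,334): 155+213 > 334 → valid
(281,347,695): 281+347 ≤ 695 → not valid
(105,305,419): 105+305 ≤ 419 → not valid
(72,86,435): 72+86 ≤ 435 → not valid
(33,303,309): 33+303 > 309 → valid
(89,211,294): 89+211 > 294 → valid
4 of the 7 triples form a triangle.

4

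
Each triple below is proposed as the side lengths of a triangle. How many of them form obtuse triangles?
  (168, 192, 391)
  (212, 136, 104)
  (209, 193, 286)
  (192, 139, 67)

(168,192,391): 168+192 ≤ 391, not a triangle
(212,136,104): 104²+136² = 29312 < 44944 = 212² → obtuse
(209,193,286): 193²+209² = 80930 < 81796 = 286² → obtuse
(192,139,67): 67²+139² = 23810 < 36864 = 192² → obtuse
3 of the 4 are obtuse.

3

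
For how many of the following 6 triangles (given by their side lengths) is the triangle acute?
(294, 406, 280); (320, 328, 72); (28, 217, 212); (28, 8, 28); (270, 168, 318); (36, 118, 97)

1

(294,406,280): 280²+294² = 164836 = 406² → right
(320,328,72): 72²+320² = 107584 = 328² → right
(28,217,212): 28²+212² = 45728 < 47089 = 217² → obtuse
(28,8,28): 8²+28² = 848 > 784 = 28² → acute
(270,168,318): 168²+270² = 101124 = 318² → right
(36,118,97): 36²+97² = 10705 < 13924 = 118² → obtuse
1 of the 6 is acute.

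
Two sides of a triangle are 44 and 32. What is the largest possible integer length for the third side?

75

The third side must be strictly less than 44 + 32 = 76.
The largest integer below 76 is 75.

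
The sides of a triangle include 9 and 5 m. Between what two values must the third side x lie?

4 < x < 14

By the triangle inequality, x must be less than 9 + 5 = 14 and greater than |9 − 5| = 4.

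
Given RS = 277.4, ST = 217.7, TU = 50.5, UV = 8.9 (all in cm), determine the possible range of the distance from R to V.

The maximum is all hops collinear in one direction: 277.4 + 217.7 + 50.5 + 8.9 = 554.5.
The longest hop is 277.4; the others sum to 277.1. Folding the others back against it leaves at least 277.4 − 277.1 = 0.3.

0.3 ≤ RV ≤ 554.5 cm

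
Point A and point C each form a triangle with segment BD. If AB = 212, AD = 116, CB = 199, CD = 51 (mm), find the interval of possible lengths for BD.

From triangle ABD: |212 − 116| < BD < 212 + 116, i.e. 96 < BD < 328.
From triangle CBD: 148 < BD < 250.
Both must hold, so BD lies in the intersection.

148 < BD < 250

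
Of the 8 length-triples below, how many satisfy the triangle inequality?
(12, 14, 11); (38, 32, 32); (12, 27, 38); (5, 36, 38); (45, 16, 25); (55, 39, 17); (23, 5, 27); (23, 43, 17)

6

(11,12,14): 11+12 > 14 → valid
(32,32,38): 32+32 > 38 → valid
(12,27,38): 12+27 > 38 → valid
(5,36,38): 5+36 > 38 → valid
(16,25,45): 16+25 ≤ 45 → not valid
(17,39,55): 17+39 > 55 → valid
(5,23,27): 5+23 > 27 → valid
(17,23,43): 17+23 ≤ 43 → not valid
6 of the 8 triples form a triangle.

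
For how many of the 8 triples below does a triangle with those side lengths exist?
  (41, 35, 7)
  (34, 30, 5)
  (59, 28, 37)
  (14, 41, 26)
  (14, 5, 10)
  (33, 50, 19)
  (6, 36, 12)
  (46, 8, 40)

(7,35,41): 7+35 > 41 → valid
(5,30,34): 5+30 > 34 → valid
(28,37,59): 28+37 > 59 → valid
(14,26,41): 14+26 ≤ 41 → not valid
(5,10,14): 5+10 > 14 → valid
(19,33,50): 19+33 > 50 → valid
(6,12,36): 6+12 ≤ 36 → not valid
(8,40,46): 8+40 > 46 → valid
6 of the 8 triples form a triangle.

6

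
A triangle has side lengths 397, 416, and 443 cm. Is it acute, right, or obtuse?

acute

Compare the square of the longest side to the sum of squares of the other two: 397² + 416² = 330665 > 196249 = 443².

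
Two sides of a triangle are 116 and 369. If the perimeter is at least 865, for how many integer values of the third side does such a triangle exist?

Triangle inequality: 253 < x < 485. Perimeter ≥ 865 gives x ≥ 865 − 116 − 369 = 380.
So 380 ≤ x < 485; integers 380 through 484: 105 values.

105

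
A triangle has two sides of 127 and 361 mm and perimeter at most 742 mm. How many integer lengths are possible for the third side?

20

Triangle inequality: 234 < x < 488. Perimeter ≤ 742 gives x ≤ 742 − 127 − 361 = 254.
So 234 < x ≤ 254; integers 235 through 254: 20 values.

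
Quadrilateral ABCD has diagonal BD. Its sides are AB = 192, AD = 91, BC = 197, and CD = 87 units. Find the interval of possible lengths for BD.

From triangle ABD: |192 − 91| < BD < 192 + 91, i.e. 101 < BD < 283.
From triangle CBD: 110 < BD < 284.
Both must hold, so BD lies in the intersection.

110 < BD < 283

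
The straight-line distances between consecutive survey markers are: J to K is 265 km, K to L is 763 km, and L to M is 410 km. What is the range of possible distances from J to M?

88 ≤ JM ≤ 1438 km

The maximum is all hops collinear in one direction: 265 + 763 + 410 = 1438.
The longest hop is 763; the others sum to 675. Folding the others back against it leaves at least 763 − 675 = 88.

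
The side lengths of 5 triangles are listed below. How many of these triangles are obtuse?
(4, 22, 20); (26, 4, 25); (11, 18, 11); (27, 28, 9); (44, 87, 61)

4

(4,22,20): 4²+20² = 416 < 484 = 22² → obtuse
(26,4,25): 4²+25² = 641 < 676 = 26² → obtuse
(11,18,11): 11²+11² = 242 < 324 = 18² → obtuse
(27,28,9): 9²+27² = 810 > 784 = 28² → acute
(44,87,61): 44²+61² = 5657 < 7569 = 87² → obtuse
4 of the 5 are obtuse.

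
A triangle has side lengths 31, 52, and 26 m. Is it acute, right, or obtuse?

obtuse

Compare the square of the longest side to the sum of squares of the other two: 26² + 31² = 1637 < 2704 = 52².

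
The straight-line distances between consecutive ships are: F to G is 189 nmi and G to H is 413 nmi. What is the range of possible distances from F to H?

By the triangle inequality, |189 − 413| ≤ FH ≤ 189 + 413.

224 ≤ FH ≤ 602 nmi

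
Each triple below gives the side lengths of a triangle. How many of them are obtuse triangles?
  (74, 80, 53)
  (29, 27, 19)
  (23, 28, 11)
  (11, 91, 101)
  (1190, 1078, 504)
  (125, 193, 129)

(74,80,53): 53²+74² = 8285 > 6400 = 80² → acute
(29,27,19): 19²+27² = 1090 > 841 = 29² → acute
(23,28,11): 11²+23² = 650 < 784 = 28² → obtuse
(11,91,101): 11²+91² = 8402 < 10201 = 101² → obtuse
(1190,1078,504): 504²+1078² = 1416100 = 1190² → right
(125,193,129): 125²+129² = 32266 < 37249 = 193² → obtuse
3 of the 6 are obtuse.

3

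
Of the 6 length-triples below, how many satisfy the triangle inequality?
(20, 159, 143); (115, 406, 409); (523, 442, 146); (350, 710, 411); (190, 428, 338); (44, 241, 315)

5

(20,143,159): 20+143 > 159 → valid
(115,406,409): 115+406 > 409 → valid
(146,442,523): 146+442 > 523 → valid
(350,411,710): 350+411 > 710 → valid
(190,338,428): 190+338 > 428 → valid
(44,241,315): 44+241 ≤ 315 → not valid
5 of the 6 triples form a triangle.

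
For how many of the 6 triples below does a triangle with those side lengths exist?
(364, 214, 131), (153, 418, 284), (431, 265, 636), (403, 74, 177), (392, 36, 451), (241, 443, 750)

2

(131,214,364): 131+214 ≤ 364 → not valid
(153,284,418): 153+284 > 418 → valid
(265,431,636): 265+431 > 636 → valid
(74,177,403): 74+177 ≤ 403 → not valid
(36,392,451): 36+392 ≤ 451 → not valid
(241,443,750): 241+443 ≤ 750 → not valid
2 of the 6 triples form a triangle.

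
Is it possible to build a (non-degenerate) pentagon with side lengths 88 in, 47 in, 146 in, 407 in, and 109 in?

For a pentagon, each side must be shorter than the sum of the others.
Here the longest side is 407, but the remaining 4 sides sum to only 390.

No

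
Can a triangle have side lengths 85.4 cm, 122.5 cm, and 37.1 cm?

The two shorter sides sum to 122.5, exactly equal to the longest side 122.5.
That gives only a degenerate (flat) triangle — the inequality must be strict.

No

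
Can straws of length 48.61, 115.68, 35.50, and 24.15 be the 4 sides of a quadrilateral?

For a quadrilateral, each side must be shorter than the sum of the others.
Here the longest side is 115.68, but the remaining 3 sides sum to only 108.26.

No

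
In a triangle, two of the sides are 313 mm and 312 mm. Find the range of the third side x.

By the triangle inequality, x must be less than 313 + 312 = 625 and greater than |313 − 312| = 1.

1 < x < 625 (mm)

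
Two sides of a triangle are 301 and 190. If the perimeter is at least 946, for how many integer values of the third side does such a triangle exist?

36

Triangle inequality: 111 < x < 491. Perimeter ≥ 946 gives x ≥ 946 − 301 − 190 = 455.
So 455 ≤ x < 491; integers 455 through 490: 36 values.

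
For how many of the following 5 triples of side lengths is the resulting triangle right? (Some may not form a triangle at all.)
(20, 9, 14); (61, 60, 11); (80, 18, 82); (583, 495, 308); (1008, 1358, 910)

4

(20,9,14): 9²+14² = 277 < 400 = 20² → obtuse
(61,60,11): 11²+60² = 3721 = 61² → right
(80,18,82): 18²+80² = 6724 = 82² → right
(583,495,308): 308²+495² = 339889 = 583² → right
(1008,1358,910): 910²+1008² = 1844164 = 1358² → right
4 of the 5 are right.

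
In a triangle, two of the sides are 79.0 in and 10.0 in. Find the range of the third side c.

69.0 < c < 89.0

By the triangle inequality, c must be less than 79.0 + 10.0 = 89.0 and greater than |79.0 − 10.0| = 69.0.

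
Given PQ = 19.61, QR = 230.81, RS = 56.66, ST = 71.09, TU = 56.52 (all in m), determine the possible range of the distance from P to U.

26.93 ≤ PU ≤ 434.69 m

The maximum is all hops collinear in one direction: 19.61 + 230.81 + 56.66 + 71.09 + 56.52 = 434.69.
The longest hop is 230.81; the others sum to 203.88. Folding the others back against it leaves at least 230.81 − 203.88 = 26.93.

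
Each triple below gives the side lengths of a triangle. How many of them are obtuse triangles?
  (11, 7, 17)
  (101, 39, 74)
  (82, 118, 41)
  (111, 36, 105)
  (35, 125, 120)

3

(11,7,17): 7²+11² = 170 < 289 = 17² → obtuse
(101,39,74): 39²+74² = 6997 < 10201 = 101² → obtuse
(82,118,41): 41²+82² = 8405 < 13924 = 118² → obtuse
(111,36,105): 36²+105² = 12321 = 111² → right
(35,125,120): 35²+120² = 15625 = 125² → right
3 of the 5 are obtuse.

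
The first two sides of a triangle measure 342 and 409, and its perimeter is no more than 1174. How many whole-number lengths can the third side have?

Triangle inequality: 67 < x < 751. Perimeter ≤ 1174 gives x ≤ 1174 − 342 − 409 = 423.
So 67 < x ≤ 423; integers 68 through 423: 356 values.

356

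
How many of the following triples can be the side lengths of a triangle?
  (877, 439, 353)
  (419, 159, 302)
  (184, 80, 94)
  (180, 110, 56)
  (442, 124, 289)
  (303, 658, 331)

(353,439,877): 353+439 ≤ 877 → not valid
(159,302,419): 159+302 > 419 → valid
(80,94,184): 80+94 ≤ 184 → not valid
(56,110,180): 56+110 ≤ 180 → not valid
(124,289,442): 124+289 ≤ 442 → not valid
(303,331,658): 303+331 ≤ 658 → not valid
1 of the 6 triples forms a triangle.

1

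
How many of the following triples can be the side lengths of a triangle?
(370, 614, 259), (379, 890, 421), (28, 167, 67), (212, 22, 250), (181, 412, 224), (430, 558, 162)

2

(259,370,614): 259+370 > 614 → valid
(379,421,890): 379+421 ≤ 890 → not valid
(28,67,167): 28+67 ≤ 167 → not valid
(22,212,250): 22+212 ≤ 250 → not valid
(181,224,412): 181+224 ≤ 412 → not valid
(162,430,558): 162+430 > 558 → valid
2 of the 6 triples form a triangle.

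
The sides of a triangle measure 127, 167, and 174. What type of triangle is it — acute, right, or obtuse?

Compare the square of the longest side to the sum of squares of the other two: 127² + 167² = 44018 > 30276 = 174².

acute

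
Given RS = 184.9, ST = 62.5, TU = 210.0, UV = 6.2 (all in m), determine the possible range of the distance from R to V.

The maximum is all hops collinear in one direction: 184.9 + 62.5 + 210.0 + 6.2 = 463.6.
The longest hop is 210.0; the others sum to 253.6. Since 210.0 ≤ 253.6, the path can fold back on itself completely, so the minimum distance is 0.

0 ≤ RV ≤ 463.6 m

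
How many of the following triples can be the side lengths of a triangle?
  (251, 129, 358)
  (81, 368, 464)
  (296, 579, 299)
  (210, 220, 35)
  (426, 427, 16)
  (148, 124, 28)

(129,251,358): 129+251 > 358 → valid
(81,368,464): 81+368 ≤ 464 → not valid
(296,299,579): 296+299 > 579 → valid
(35,210,220): 35+210 > 220 → valid
(16,426,427): 16+426 > 427 → valid
(28,124,148): 28+124 > 148 → valid
5 of the 6 triples form a triangle.

5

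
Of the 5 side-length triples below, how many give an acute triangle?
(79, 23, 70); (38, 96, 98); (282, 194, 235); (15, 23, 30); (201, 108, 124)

(79,23,70): 23²+70² = 5429 < 6241 = 79² → obtuse
(38,96,98): 38²+96² = 10660 > 9604 = 98² → acute
(282,194,235): 194²+235² = 92861 > 79524 = 282² → acute
(15,23,30): 15²+23² = 754 < 900 = 30² → obtuse
(201,108,124): 108²+124² = 27040 < 40401 = 201² → obtuse
2 of the 5 are acute.

2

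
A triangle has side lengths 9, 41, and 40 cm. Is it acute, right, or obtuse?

Compare the square of the longest side to the sum of squares of the other two: 9² + 40² = 1681 = 41².

right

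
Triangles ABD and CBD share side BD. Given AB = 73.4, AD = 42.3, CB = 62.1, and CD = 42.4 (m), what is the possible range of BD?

31.1 < BD < 104.5

From triangle ABD: |73.4 − 42.3| < BD < 73.4 + 42.3, i.e. 31.1 < BD < 115.7.
From triangle CBD: 19.7 < BD < 104.5.
Both must hold, so BD lies in the intersection.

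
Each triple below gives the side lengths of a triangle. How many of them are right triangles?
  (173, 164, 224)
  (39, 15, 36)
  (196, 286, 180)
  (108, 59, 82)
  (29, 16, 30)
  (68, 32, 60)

2

(173,164,224): 164²+173² = 56825 > 50176 = 224² → acute
(39,15,36): 15²+36² = 1521 = 39² → right
(196,286,180): 180²+196² = 70816 < 81796 = 286² → obtuse
(108,59,82): 59²+82² = 10205 < 11664 = 108² → obtuse
(29,16,30): 16²+29² = 1097 > 900 = 30² → acute
(68,32,60): 32²+60² = 4624 = 68² → right
2 of the 6 are right.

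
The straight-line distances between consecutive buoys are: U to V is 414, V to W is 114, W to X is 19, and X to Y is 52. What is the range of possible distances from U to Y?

The maximum is all hops collinear in one direction: 414 + 114 + 19 + 52 = 599.
The longest hop is 414; the others sum to 185. Folding the others back against it leaves at least 414 − 185 = 229.

229 ≤ UY ≤ 599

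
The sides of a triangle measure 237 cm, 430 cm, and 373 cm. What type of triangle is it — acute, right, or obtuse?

Compare the square of the longest side to the sum of squares of the other two: 237² + 373² = 195298 > 184900 = 430².

acute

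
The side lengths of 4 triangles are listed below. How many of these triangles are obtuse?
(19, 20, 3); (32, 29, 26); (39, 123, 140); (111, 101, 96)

(19,20,3): 3²+19² = 370 < 400 = 20² → obtuse
(32,29,26): 26²+29² = 1517 > 1024 = 32² → acute
(39,123,140): 39²+123² = 16650 < 19600 = 140² → obtuse
(111,101,96): 96²+101² = 19417 > 12321 = 111² → acute
2 of the 4 are obtuse.

2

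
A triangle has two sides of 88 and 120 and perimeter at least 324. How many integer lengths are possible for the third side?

Triangle inequality: 32 < x < 208. Perimeter ≥ 324 gives x ≥ 324 − 88 − 120 = 116.
So 116 ≤ x < 208; integers 116 through 207: 92 values.

92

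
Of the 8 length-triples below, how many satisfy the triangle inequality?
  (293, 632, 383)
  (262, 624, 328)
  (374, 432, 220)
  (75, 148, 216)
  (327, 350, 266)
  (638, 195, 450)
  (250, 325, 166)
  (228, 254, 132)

7

(293,383,632): 293+383 > 632 → valid
(262,328,624): 262+328 ≤ 624 → not valid
(220,374,432): 220+374 > 432 → valid
(75,148,216): 75+148 > 216 → valid
(266,327,350): 266+327 > 350 → valid
(195,450,638): 195+450 > 638 → valid
(166,250,325): 166+250 > 325 → valid
(132,228,254): 132+228 > 254 → valid
7 of the 8 triples form a triangle.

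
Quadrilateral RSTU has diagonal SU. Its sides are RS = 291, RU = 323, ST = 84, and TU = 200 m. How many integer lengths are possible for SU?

167

From triangle RSU: 32 < SU < 614.
From triangle TSU: 116 < SU < 284.
Intersection: 116 < SU < 284, so integers 117 through 283: 167 values.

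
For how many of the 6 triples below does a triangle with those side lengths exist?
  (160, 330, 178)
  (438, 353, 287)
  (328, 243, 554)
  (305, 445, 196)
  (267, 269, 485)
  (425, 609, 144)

5

(160,178,330): 160+178 > 330 → valid
(287,353,438): 287+353 > 438 → valid
(243,328,554): 243+328 > 554 → valid
(196,305,445): 196+305 > 445 → valid
(267,269,485): 267+269 > 485 → valid
(144,425,609): 144+425 ≤ 609 → not valid
5 of the 6 triples form a triangle.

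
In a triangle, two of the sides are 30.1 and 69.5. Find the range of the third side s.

By the triangle inequality, s must be less than 30.1 + 69.5 = 99.6 and greater than |30.1 − 69.5| = 39.4.

39.4 < s < 99.6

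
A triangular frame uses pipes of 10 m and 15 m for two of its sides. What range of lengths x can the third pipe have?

By the triangle inequality, x must be less than 10 + 15 = 25 and greater than |10 − 15| = 5.

5 < x < 25 (m)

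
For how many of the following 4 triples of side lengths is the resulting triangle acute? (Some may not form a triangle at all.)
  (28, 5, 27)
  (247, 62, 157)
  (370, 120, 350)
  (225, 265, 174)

(28,5,27): 5²+27² = 754 < 784 = 28² → obtuse
(247,62,157): 62+157 ≤ 247, not a triangle
(370,120,350): 120²+350² = 136900 = 370² → right
(225,265,174): 174²+225² = 80901 > 70225 = 265² → acute
1 of the 4 is acute.

1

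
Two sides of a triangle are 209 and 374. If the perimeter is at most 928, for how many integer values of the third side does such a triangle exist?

Triangle inequality: 165 < x < 583. Perimeter ≤ 928 gives x ≤ 928 − 209 − 374 = 345.
So 165 < x ≤ 345; integers 166 through 345: 180 values.

180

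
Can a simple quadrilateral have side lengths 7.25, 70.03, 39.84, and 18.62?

No

For a quadrilateral, each side must be shorter than the sum of the others.
Here the longest side is 70.03, but the remaining 3 sides sum to only 65.71.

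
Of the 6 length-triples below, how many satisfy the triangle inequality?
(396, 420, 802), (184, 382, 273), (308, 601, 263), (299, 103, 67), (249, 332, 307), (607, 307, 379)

4

(396,420,802): 396+420 > 802 → valid
(184,273,382): 184+273 > 382 → valid
(263,308,601): 263+308 ≤ 601 → not valid
(67,103,299): 67+103 ≤ 299 → not valid
(249,307,332): 249+307 > 332 → valid
(307,379,607): 307+379 > 607 → valid
4 of the 6 triples form a triangle.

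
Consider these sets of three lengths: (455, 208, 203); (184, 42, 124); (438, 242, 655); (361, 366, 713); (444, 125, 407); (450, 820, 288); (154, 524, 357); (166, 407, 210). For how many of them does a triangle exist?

(203,208,455): 203+208 ≤ 455 → not valid
(42,124,184): 42+124 ≤ 184 → not valid
(242,438,655): 242+438 > 655 → valid
(361,366,713): 361+366 > 713 → valid
(125,407,444): 125+407 > 444 → valid
(288,450,820): 288+450 ≤ 820 → not valid
(154,357,524): 154+357 ≤ 524 → not valid
(166,210,407): 166+210 ≤ 407 → not valid
3 of the 8 triples form a triangle.

3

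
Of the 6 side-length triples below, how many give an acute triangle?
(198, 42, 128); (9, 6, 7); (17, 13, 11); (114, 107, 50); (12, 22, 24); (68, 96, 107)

5

(198,42,128): 42+128 ≤ 198, not a triangle
(9,6,7): 6²+7² = 85 > 81 = 9² → acute
(17,13,11): 11²+13² = 290 > 289 = 17² → acute
(114,107,50): 50²+107² = 13949 > 12996 = 114² → acute
(12,22,24): 12²+22² = 628 > 576 = 24² → acute
(68,96,107): 68²+96² = 13840 > 11449 = 107² → acute
5 of the 6 are acute.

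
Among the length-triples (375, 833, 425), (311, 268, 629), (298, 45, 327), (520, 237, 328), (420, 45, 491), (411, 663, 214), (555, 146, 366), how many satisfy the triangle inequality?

2

(375,425,833): 375+425 ≤ 833 → not valid
(268,311,629): 268+311 ≤ 629 → not valid
(45,298,327): 45+298 > 327 → valid
(237,328,520): 237+328 > 520 → valid
(45,420,491): 45+420 ≤ 491 → not valid
(214,411,663): 214+411 ≤ 663 → not valid
(146,366,555): 146+366 ≤ 555 → not valid
2 of the 7 triples form a triangle.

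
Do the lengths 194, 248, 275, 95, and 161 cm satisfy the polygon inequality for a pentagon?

Yes

A pentagon exists iff every side is shorter than the sum of the others — equivalently, the longest side is less than the sum of the rest.
Longest side 275 < 698 (sum of the remaining 4), so yes.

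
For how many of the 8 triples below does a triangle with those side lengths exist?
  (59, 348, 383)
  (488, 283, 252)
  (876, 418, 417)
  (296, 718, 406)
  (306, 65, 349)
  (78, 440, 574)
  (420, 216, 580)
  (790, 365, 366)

(59,348,383): 59+348 > 383 → valid
(252,283,488): 252+283 > 488 → valid
(417,418,876): 417+418 ≤ 876 → not valid
(296,406,718): 296+406 ≤ 718 → not valid
(65,306,349): 65+306 > 349 → valid
(78,440,574): 78+440 ≤ 574 → not valid
(216,420,580): 216+420 > 580 → valid
(365,366,790): 365+366 ≤ 790 → not valid
4 of the 8 triples form a triangle.

4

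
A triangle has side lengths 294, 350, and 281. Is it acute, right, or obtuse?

acute

Compare the square of the longest side to the sum of squares of the other two: 281² + 294² = 165397 > 122500 = 350².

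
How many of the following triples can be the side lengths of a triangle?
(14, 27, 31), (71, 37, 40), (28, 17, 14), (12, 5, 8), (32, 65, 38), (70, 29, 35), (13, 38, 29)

(14,27,31): 14+27 > 31 → valid
(37,40,71): 37+40 > 71 → valid
(14,17,28): 14+17 > 28 → valid
(5,8,12): 5+8 > 12 → valid
(32,38,65): 32+38 > 65 → valid
(29,35,70): 29+35 ≤ 70 → not valid
(13,29,38): 13+29 > 38 → valid
6 of the 7 triples form a triangle.

6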